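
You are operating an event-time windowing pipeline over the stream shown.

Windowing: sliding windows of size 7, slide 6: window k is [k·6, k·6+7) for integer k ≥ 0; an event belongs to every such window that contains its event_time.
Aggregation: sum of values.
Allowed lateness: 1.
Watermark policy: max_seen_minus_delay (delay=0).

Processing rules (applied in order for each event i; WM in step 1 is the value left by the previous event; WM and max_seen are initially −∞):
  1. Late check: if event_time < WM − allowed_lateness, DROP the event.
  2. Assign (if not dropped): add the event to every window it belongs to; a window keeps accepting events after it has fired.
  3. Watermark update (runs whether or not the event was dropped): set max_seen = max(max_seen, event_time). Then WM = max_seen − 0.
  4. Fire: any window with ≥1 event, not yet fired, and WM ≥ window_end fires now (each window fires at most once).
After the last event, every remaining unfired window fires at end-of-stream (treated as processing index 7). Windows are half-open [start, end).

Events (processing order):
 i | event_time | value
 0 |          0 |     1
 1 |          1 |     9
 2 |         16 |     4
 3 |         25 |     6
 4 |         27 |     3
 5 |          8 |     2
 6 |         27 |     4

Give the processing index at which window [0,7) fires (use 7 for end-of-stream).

2

i=0 t=0 v=1: → [0,7); WM=0
i=1 t=1 v=9: → [0,7); WM=1
i=2 t=16 v=4: → [12,19); WM=16; [0,7) fires=10
i=3 t=25 v=6: → [24,31); WM=25; [12,19) fires=4
i=4 t=27 v=3: → [24,31); WM=27
i=5 t=8 v=2: DROP (t<27-1); WM=27
i=6 t=27 v=4: → [24,31); WM=27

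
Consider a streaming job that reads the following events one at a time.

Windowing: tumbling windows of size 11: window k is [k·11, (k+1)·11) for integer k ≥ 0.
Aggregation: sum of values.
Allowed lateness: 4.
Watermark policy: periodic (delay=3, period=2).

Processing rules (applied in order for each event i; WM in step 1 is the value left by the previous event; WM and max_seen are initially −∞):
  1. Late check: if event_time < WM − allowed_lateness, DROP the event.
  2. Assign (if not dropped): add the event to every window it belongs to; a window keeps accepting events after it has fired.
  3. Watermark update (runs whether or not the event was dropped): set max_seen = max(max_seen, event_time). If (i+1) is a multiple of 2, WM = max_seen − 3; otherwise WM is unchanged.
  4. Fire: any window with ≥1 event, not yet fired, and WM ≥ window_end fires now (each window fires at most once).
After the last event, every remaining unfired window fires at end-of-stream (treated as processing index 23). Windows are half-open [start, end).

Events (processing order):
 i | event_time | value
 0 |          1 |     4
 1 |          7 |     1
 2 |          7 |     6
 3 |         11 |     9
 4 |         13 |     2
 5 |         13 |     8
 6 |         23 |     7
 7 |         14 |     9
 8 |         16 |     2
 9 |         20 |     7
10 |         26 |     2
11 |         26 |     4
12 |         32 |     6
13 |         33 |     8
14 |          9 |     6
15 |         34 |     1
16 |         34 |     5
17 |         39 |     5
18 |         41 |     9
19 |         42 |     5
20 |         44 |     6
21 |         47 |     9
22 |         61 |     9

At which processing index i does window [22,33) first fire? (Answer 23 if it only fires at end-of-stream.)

17

i=0 t=1 v=4: → [0,11); WM=−∞
i=1 t=7 v=1: → [0,11); WM=4
i=2 t=7 v=6: → [0,11); WM=4
i=3 t=11 v=9: → [11,22); WM=8
i=4 t=13 v=2: → [11,22); WM=8
i=5 t=13 v=8: → [11,22); WM=10
i=6 t=23 v=7: → [22,33); WM=10
i=7 t=14 v=9: → [11,22); WM=20; [0,11) fires=11
i=8 t=16 v=2: → [11,22); WM=20
i=9 t=20 v=7: → [11,22); WM=20
i=10 t=26 v=2: → [22,33); WM=20
i=11 t=26 v=4: → [22,33); WM=23; [11,22) fires=37
i=12 t=32 v=6: → [22,33); WM=23
i=13 t=33 v=8: → [33,44); WM=30
i=14 t=9 v=6: DROP (t<30-4); WM=30
i=15 t=34 v=1: → [33,44); WM=31
i=16 t=34 v=5: → [33,44); WM=31
i=17 t=39 v=5: → [33,44); WM=36; [22,33) fires=19
i=18 t=41 v=9: → [33,44); WM=36
i=19 t=42 v=5: → [33,44); WM=39
i=20 t=44 v=6: → [44,55); WM=39
i=21 t=47 v=9: → [44,55); WM=44; [33,44) fires=33
i=22 t=61 v=9: → [55,66); WM=44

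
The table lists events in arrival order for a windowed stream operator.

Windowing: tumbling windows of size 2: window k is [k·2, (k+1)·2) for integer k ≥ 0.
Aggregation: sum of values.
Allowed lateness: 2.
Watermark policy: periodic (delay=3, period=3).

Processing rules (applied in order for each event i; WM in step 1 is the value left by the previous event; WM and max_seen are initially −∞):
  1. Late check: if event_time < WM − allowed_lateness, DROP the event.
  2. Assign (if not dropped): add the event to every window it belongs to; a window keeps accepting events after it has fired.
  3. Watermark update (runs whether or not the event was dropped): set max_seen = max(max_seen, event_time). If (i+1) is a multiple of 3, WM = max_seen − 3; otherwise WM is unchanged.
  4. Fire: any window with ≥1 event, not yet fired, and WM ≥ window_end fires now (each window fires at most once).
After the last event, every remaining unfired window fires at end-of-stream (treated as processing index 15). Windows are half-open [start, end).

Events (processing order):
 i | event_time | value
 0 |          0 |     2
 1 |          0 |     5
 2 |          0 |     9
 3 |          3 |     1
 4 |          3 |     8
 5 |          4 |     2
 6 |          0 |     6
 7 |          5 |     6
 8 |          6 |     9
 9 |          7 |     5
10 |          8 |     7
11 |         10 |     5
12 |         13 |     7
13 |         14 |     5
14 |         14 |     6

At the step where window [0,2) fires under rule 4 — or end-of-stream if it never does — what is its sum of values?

22

i=0 t=0 v=2: → [0,2); WM=−∞
i=1 t=0 v=5: → [0,2); WM=−∞
i=2 t=0 v=9: → [0,2); WM=-3
i=3 t=3 v=1: → [2,4); WM=-3
i=4 t=3 v=8: → [2,4); WM=-3
i=5 t=4 v=2: → [4,6); WM=1
i=6 t=0 v=6: → [0,2); WM=1
i=7 t=5 v=6: → [4,6); WM=1
i=8 t=6 v=9: → [6,8); WM=3; [0,2) fires=22
i=9 t=7 v=5: → [6,8); WM=3
i=10 t=8 v=7: → [8,10); WM=3
i=11 t=10 v=5: → [10,12); WM=7; [2,4) fires=9 [4,6) fires=8
i=12 t=13 v=7: → [12,14); WM=7
i=13 t=14 v=5: → [14,16); WM=7
i=14 t=14 v=6: → [14,16); WM=11; [6,8) fires=14 [8,10) fires=7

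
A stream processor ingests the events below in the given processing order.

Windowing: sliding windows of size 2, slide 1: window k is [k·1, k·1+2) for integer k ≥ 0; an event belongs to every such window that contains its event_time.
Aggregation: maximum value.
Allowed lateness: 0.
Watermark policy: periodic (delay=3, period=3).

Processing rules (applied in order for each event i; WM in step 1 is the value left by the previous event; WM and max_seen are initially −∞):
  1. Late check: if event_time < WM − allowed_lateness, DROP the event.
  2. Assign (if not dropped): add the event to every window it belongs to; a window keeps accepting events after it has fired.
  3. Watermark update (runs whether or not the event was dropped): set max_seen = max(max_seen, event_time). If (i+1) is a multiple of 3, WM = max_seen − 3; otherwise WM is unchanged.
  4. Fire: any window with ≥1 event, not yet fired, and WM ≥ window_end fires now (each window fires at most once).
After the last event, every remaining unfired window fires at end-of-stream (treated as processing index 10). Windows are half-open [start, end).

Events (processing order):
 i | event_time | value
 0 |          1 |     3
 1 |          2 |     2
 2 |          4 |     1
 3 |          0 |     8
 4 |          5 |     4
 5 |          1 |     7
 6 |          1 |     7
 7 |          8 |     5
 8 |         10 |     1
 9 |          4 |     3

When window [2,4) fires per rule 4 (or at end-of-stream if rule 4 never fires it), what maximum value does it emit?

i=0 t=1 v=3: → [1,3),[0,2); WM=−∞
i=1 t=2 v=2: → [2,4),[1,3); WM=−∞
i=2 t=4 v=1: → [4,6),[3,5); WM=1
i=3 t=0 v=8: DROP (t<1-0); WM=1
i=4 t=5 v=4: → [5,7),[4,6); WM=1
i=5 t=1 v=7: → [1,3),[0,2); WM=2; [0,2) fires=7
i=6 t=1 v=7: DROP (t<2-0); WM=2
i=7 t=8 v=5: → [8,10),[7,9); WM=2
i=8 t=10 v=1: → [10,12),[9,11); WM=7; [1,3) fires=7 [2,4) fires=2 [3,5) fires=1 [4,6) fires=4 [5,7) fires=4
i=9 t=4 v=3: DROP (t<7-0); WM=7

2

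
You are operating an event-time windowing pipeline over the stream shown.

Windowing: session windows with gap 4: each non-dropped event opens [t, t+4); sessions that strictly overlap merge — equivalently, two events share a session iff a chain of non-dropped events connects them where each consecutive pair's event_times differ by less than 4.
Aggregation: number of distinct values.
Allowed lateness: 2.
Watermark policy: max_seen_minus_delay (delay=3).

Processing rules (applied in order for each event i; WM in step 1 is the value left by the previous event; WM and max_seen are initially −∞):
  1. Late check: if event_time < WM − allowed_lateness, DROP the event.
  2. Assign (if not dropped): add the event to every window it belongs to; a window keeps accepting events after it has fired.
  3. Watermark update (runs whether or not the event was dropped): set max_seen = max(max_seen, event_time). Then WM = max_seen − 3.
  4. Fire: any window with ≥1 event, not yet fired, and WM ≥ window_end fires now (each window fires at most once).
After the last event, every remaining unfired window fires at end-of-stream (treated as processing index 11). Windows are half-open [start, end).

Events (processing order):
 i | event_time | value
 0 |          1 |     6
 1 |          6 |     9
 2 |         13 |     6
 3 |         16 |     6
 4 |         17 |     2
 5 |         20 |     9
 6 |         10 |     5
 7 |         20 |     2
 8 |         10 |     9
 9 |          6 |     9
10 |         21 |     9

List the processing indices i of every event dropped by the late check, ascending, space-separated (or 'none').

6 8 9

i=0 t=1 v=6: → [1,5); WM=-2
i=1 t=6 v=9: → [6,10); WM=3
i=2 t=13 v=6: → [13,17); WM=10
i=3 t=16 v=6: → [13,20); WM=13
i=4 t=17 v=2: → [13,21); WM=14
i=5 t=20 v=9: → [13,24); WM=17
i=6 t=10 v=5: DROP (t<17-2); WM=17
i=7 t=20 v=2: → [13,24); WM=17
i=8 t=10 v=9: DROP (t<17-2); WM=17
i=9 t=6 v=9: DROP (t<17-2); WM=17
i=10 t=21 v=9: → [13,25); WM=18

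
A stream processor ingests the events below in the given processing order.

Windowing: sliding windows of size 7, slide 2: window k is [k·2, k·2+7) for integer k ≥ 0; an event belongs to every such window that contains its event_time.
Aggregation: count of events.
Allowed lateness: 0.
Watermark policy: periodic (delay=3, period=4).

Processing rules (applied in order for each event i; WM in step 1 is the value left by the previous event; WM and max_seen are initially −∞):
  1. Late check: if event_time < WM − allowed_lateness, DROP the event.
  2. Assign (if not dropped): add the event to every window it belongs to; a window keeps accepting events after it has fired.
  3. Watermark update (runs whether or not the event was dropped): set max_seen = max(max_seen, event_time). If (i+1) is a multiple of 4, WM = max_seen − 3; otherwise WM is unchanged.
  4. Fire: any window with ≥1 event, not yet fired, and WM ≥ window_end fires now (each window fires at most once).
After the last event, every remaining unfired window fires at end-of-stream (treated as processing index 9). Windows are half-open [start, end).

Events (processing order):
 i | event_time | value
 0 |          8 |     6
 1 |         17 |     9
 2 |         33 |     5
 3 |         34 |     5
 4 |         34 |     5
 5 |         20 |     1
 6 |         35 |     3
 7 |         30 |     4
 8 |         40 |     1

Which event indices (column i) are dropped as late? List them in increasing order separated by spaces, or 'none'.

5 7

i=0 t=8 v=6: → [8,15),[6,13),[4,11),[2,9); WM=−∞
i=1 t=17 v=9: → [16,23),[14,21),[12,19); WM=−∞
i=2 t=33 v=5: → [32,39),[30,37),[28,35); WM=−∞
i=3 t=34 v=5: → [34,41),[32,39),[30,37),[28,35); WM=31; [2,9) fires=1 [4,11) fires=1 [6,13) fires=1 [8,15) fires=1 [12,19) fires=1 [14,21) fires=1 [16,23) fires=1
i=4 t=34 v=5: → [34,41),[32,39),[30,37),[28,35); WM=31
i=5 t=20 v=1: DROP (t<31-0); WM=31
i=6 t=35 v=3: → [34,41),[32,39),[30,37); WM=31
i=7 t=30 v=4: DROP (t<31-0); WM=32
i=8 t=40 v=1: → [40,47),[38,45),[36,43),[34,41); WM=32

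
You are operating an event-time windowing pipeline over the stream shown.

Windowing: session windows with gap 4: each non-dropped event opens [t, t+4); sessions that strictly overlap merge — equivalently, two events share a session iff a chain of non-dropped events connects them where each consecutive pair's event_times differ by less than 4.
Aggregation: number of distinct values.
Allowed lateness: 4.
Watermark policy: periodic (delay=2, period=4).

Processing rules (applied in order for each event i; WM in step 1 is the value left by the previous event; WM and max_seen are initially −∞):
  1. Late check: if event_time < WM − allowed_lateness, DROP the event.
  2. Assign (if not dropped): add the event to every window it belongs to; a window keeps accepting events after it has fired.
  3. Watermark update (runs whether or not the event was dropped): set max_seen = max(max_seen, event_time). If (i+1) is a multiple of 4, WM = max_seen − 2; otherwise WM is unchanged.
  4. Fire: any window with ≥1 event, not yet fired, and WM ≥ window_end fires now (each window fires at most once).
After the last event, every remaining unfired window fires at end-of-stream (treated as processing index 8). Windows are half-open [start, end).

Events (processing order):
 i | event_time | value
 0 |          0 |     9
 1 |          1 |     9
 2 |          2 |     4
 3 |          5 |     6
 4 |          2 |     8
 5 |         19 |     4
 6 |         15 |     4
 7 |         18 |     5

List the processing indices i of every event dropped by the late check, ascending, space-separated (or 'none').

i=0 t=0 v=9: → [0,4); WM=−∞
i=1 t=1 v=9: → [0,5); WM=−∞
i=2 t=2 v=4: → [0,6); WM=−∞
i=3 t=5 v=6: → [0,9); WM=3
i=4 t=2 v=8: → [0,9); WM=3
i=5 t=19 v=4: → [19,23); WM=3
i=6 t=15 v=4: → [15,19); WM=3
i=7 t=18 v=5: → [15,23); WM=17

none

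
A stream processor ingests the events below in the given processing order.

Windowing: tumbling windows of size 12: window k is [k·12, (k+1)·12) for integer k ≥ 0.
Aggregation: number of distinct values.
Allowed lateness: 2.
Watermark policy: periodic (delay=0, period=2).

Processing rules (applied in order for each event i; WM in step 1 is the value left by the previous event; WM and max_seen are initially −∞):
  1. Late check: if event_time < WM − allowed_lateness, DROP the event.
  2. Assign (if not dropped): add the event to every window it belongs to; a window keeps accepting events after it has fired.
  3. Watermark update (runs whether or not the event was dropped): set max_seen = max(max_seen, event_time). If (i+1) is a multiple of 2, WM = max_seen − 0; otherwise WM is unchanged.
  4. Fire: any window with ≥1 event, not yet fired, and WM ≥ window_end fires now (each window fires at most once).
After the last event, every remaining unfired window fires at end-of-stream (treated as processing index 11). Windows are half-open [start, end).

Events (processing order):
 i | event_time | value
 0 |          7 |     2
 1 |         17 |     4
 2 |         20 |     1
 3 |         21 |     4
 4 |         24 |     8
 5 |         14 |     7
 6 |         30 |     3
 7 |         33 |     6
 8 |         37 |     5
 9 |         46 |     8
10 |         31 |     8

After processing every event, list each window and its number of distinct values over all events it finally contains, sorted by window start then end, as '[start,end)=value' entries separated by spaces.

i=0 t=7 v=2: → [0,12); WM=−∞
i=1 t=17 v=4: → [12,24); WM=17; [0,12) fires=1
i=2 t=20 v=1: → [12,24); WM=17
i=3 t=21 v=4: → [12,24); WM=21
i=4 t=24 v=8: → [24,36); WM=21
i=5 t=14 v=7: DROP (t<21-2); WM=24; [12,24) fires=2
i=6 t=30 v=3: → [24,36); WM=24
i=7 t=33 v=6: → [24,36); WM=33
i=8 t=37 v=5: → [36,48); WM=33
i=9 t=46 v=8: → [36,48); WM=46; [24,36) fires=3
i=10 t=31 v=8: DROP (t<46-2); WM=46

[0,12)=1 [12,24)=2 [24,36)=3 [36,48)=2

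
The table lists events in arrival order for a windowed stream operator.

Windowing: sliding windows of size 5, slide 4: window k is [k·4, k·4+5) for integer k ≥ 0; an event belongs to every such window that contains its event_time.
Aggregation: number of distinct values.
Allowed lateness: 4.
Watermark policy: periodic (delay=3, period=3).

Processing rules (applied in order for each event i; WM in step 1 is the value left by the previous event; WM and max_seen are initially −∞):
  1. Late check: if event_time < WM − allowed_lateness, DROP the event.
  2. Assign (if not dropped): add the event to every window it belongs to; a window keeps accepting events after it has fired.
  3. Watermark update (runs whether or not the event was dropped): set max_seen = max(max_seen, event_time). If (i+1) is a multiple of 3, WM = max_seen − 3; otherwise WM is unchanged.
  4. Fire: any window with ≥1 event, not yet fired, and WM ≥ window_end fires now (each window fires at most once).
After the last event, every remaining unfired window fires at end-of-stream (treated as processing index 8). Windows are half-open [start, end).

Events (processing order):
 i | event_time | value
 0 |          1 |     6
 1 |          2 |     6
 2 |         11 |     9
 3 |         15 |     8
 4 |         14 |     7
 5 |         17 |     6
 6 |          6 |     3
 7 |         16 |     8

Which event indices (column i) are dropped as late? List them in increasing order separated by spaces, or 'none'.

i=0 t=1 v=6: → [0,5); WM=−∞
i=1 t=2 v=6: → [0,5); WM=−∞
i=2 t=11 v=9: → [8,13); WM=8; [0,5) fires=1
i=3 t=15 v=8: → [12,17); WM=8
i=4 t=14 v=7: → [12,17); WM=8
i=5 t=17 v=6: → [16,21); WM=14; [8,13) fires=1
i=6 t=6 v=3: DROP (t<14-4); WM=14
i=7 t=16 v=8: → [16,21),[12,17); WM=14

6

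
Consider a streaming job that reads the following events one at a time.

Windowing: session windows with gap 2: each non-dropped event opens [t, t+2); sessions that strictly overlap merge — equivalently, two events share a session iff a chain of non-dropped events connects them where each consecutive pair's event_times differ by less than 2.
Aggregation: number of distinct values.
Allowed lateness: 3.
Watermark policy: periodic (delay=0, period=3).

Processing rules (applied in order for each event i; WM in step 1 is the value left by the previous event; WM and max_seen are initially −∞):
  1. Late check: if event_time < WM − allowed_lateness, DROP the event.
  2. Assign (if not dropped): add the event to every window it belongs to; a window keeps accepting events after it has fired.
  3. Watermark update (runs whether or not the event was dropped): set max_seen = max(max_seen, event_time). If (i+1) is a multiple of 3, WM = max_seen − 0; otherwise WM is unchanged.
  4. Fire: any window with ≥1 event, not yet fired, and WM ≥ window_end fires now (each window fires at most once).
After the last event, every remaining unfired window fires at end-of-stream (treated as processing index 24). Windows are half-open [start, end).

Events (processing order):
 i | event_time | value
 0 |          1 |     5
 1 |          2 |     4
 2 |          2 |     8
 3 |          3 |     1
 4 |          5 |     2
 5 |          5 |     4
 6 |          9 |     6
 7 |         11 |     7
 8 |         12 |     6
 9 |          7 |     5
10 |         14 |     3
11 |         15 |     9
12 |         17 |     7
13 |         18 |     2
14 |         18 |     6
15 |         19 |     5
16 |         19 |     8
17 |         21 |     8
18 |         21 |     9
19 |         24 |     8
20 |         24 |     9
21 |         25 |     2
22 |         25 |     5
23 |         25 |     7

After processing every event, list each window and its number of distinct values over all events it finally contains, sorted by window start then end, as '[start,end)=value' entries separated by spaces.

i=0 t=1 v=5: → [1,3); WM=−∞
i=1 t=2 v=4: → [1,4); WM=−∞
i=2 t=2 v=8: → [1,4); WM=2
i=3 t=3 v=1: → [1,5); WM=2
i=4 t=5 v=2: → [5,7); WM=2
i=5 t=5 v=4: → [5,7); WM=5
i=6 t=9 v=6: → [9,11); WM=5
i=7 t=11 v=7: → [11,13); WM=5
i=8 t=12 v=6: → [11,14); WM=12
i=9 t=7 v=5: DROP (t<12-3); WM=12
i=10 t=14 v=3: → [14,16); WM=12
i=11 t=15 v=9: → [14,17); WM=15
i=12 t=17 v=7: → [17,19); WM=15
i=13 t=18 v=2: → [17,20); WM=15
i=14 t=18 v=6: → [17,20); WM=18
i=15 t=19 v=5: → [17,21); WM=18
i=16 t=19 v=8: → [17,21); WM=18
i=17 t=21 v=8: → [21,23); WM=21
i=18 t=21 v=9: → [21,23); WM=21
i=19 t=24 v=8: → [24,26); WM=21
i=20 t=24 v=9: → [24,26); WM=24
i=21 t=25 v=2: → [24,27); WM=24
i=22 t=25 v=5: → [24,27); WM=24
i=23 t=25 v=7: → [24,27); WM=25

[1,5)=4 [5,7)=2 [9,11)=1 [11,14)=2 [14,17)=2 [17,21)=5 [21,23)=2 [24,27)=5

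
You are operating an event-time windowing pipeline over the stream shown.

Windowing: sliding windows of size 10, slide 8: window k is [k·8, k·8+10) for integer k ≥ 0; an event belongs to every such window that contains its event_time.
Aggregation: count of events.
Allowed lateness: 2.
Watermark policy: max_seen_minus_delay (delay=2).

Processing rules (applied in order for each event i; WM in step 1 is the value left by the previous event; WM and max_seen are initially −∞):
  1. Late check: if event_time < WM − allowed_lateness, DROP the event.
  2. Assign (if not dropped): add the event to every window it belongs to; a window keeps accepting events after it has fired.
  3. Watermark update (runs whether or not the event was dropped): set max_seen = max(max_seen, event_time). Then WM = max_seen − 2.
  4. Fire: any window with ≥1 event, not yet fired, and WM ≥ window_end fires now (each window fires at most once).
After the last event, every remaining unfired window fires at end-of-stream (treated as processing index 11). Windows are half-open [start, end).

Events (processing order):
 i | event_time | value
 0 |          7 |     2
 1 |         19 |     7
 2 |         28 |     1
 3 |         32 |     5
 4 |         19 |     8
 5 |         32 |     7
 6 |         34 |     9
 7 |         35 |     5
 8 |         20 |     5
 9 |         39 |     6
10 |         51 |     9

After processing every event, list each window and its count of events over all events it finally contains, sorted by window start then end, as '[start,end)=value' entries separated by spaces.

i=0 t=7 v=2: → [0,10); WM=5
i=1 t=19 v=7: → [16,26); WM=17; [0,10) fires=1
i=2 t=28 v=1: → [24,34); WM=26; [16,26) fires=1
i=3 t=32 v=5: → [32,42),[24,34); WM=30
i=4 t=19 v=8: DROP (t<30-2); WM=30
i=5 t=32 v=7: → [32,42),[24,34); WM=30
i=6 t=34 v=9: → [32,42); WM=32
i=7 t=35 v=5: → [32,42); WM=33
i=8 t=20 v=5: DROP (t<33-2); WM=33
i=9 t=39 v=6: → [32,42); WM=37; [24,34) fires=3
i=10 t=51 v=9: → [48,58); WM=49; [32,42) fires=5

[0,10)=1 [16,26)=1 [24,34)=3 [32,42)=5 [48,58)=1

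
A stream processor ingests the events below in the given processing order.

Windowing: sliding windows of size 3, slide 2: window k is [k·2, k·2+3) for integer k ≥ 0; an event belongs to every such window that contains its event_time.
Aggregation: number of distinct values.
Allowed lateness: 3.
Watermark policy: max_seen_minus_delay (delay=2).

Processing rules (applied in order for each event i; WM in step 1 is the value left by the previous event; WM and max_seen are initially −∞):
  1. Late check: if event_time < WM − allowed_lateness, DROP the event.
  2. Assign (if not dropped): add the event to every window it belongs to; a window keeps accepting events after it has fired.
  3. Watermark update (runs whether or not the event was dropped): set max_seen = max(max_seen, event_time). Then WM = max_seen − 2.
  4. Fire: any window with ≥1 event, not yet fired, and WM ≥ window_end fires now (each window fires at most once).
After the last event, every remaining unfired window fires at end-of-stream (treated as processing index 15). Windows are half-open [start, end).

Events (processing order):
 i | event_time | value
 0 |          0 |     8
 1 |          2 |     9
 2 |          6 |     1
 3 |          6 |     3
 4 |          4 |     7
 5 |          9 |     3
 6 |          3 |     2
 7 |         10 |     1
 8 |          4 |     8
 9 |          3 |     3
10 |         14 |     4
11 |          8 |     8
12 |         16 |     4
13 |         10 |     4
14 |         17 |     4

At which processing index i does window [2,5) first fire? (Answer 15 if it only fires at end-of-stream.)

i=0 t=0 v=8: → [0,3); WM=-2
i=1 t=2 v=9: → [2,5),[0,3); WM=0
i=2 t=6 v=1: → [6,9),[4,7); WM=4; [0,3) fires=2
i=3 t=6 v=3: → [6,9),[4,7); WM=4
i=4 t=4 v=7: → [4,7),[2,5); WM=4
i=5 t=9 v=3: → [8,11); WM=7; [2,5) fires=2 [4,7) fires=3
i=6 t=3 v=2: DROP (t<7-3); WM=7
i=7 t=10 v=1: → [10,13),[8,11); WM=8
i=8 t=4 v=8: DROP (t<8-3); WM=8
i=9 t=3 v=3: DROP (t<8-3); WM=8
i=10 t=14 v=4: → [14,17),[12,15); WM=12; [6,9) fires=2 [8,11) fires=2
i=11 t=8 v=8: DROP (t<12-3); WM=12
i=12 t=16 v=4: → [16,19),[14,17); WM=14; [10,13) fires=1
i=13 t=10 v=4: DROP (t<14-3); WM=14
i=14 t=17 v=4: → [16,19); WM=15; [12,15) fires=1

5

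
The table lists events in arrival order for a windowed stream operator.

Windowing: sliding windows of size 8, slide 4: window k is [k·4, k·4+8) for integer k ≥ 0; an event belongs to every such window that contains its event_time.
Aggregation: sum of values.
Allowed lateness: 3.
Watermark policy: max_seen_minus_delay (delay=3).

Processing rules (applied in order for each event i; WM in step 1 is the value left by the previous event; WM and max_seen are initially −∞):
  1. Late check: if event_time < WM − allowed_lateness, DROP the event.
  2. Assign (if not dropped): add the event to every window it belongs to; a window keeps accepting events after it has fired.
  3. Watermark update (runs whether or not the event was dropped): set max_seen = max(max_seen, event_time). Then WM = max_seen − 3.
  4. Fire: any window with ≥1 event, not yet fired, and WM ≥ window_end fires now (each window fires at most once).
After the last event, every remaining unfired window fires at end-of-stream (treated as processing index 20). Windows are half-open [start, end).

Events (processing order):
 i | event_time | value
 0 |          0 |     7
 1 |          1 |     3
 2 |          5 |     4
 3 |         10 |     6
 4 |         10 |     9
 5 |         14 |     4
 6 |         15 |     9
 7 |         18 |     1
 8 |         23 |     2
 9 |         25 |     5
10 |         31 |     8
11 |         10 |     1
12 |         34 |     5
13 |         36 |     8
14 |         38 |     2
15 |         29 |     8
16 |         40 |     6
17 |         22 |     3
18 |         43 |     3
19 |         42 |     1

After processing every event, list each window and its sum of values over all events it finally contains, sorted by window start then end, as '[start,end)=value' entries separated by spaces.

[0,8)=14 [4,12)=19 [8,16)=28 [12,20)=14 [16,24)=3 [20,28)=7 [24,32)=13 [28,36)=13 [32,40)=15 [36,44)=20 [40,48)=10

i=0 t=0 v=7: → [0,8); WM=-3
i=1 t=1 v=3: → [0,8); WM=-2
i=2 t=5 v=4: → [4,12),[0,8); WM=2
i=3 t=10 v=6: → [8,16),[4,12); WM=7
i=4 t=10 v=9: → [8,16),[4,12); WM=7
i=5 t=14 v=4: → [12,20),[8,16); WM=11; [0,8) fires=14
i=6 t=15 v=9: → [12,20),[8,16); WM=12; [4,12) fires=19
i=7 t=18 v=1: → [16,24),[12,20); WM=15
i=8 t=23 v=2: → [20,28),[16,24); WM=20; [8,16) fires=28 [12,20) fires=14
i=9 t=25 v=5: → [24,32),[20,28); WM=22
i=10 t=31 v=8: → [28,36),[24,32); WM=28; [16,24) fires=3 [20,28) fires=7
i=11 t=10 v=1: DROP (t<28-3); WM=28
i=12 t=34 v=5: → [32,40),[28,36); WM=31
i=13 t=36 v=8: → [36,44),[32,40); WM=33; [24,32) fires=13
i=14 t=38 v=2: → [36,44),[32,40); WM=35
i=15 t=29 v=8: DROP (t<35-3); WM=35
i=16 t=40 v=6: → [40,48),[36,44); WM=37; [28,36) fires=13
i=17 t=22 v=3: DROP (t<37-3); WM=37
i=18 t=43 v=3: → [40,48),[36,44); WM=40; [32,40) fires=15
i=19 t=42 v=1: → [40,48),[36,44); WM=40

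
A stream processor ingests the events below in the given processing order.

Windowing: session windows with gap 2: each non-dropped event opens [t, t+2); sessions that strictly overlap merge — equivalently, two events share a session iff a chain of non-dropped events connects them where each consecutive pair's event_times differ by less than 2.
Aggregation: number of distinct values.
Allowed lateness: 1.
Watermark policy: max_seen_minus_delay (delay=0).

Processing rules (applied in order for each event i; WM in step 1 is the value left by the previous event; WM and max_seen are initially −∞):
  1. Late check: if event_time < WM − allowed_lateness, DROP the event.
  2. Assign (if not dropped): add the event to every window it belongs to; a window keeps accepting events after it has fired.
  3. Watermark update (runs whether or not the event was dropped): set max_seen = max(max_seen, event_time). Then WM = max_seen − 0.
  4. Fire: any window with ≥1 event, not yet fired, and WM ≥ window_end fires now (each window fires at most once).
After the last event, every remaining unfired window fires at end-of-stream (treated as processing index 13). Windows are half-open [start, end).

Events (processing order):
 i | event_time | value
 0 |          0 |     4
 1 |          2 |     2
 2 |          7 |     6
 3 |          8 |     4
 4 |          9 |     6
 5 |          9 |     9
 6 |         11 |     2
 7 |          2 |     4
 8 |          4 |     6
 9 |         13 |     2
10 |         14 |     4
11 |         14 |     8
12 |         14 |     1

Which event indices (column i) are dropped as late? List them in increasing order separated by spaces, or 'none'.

7 8

i=0 t=0 v=4: → [0,2); WM=0
i=1 t=2 v=2: → [2,4); WM=2
i=2 t=7 v=6: → [7,9); WM=7
i=3 t=8 v=4: → [7,10); WM=8
i=4 t=9 v=6: → [7,11); WM=9
i=5 t=9 v=9: → [7,11); WM=9
i=6 t=11 v=2: → [11,13); WM=11
i=7 t=2 v=4: DROP (t<11-1); WM=11
i=8 t=4 v=6: DROP (t<11-1); WM=11
i=9 t=13 v=2: → [13,15); WM=13
i=10 t=14 v=4: → [13,16); WM=14
i=11 t=14 v=8: → [13,16); WM=14
i=12 t=14 v=1: → [13,16); WM=14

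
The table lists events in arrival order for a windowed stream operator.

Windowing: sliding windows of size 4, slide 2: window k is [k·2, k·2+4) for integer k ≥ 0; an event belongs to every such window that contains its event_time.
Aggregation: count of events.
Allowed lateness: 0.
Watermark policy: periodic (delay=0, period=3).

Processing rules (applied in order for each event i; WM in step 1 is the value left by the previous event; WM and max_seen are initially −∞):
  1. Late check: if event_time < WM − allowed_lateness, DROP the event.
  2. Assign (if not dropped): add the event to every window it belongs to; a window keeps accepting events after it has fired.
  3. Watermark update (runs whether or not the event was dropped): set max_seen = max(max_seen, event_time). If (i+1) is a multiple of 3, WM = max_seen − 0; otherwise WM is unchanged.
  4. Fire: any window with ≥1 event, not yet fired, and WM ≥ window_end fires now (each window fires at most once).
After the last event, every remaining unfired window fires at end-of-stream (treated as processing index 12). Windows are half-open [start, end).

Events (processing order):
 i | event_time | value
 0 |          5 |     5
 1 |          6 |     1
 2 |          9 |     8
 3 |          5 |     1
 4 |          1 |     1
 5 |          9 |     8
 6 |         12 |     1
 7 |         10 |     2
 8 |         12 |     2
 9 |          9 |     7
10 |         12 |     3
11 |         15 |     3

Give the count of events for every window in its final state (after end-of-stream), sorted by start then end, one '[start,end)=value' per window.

[2,6)=1 [4,8)=2 [6,10)=3 [8,12)=3 [10,14)=4 [12,16)=4 [14,18)=1

i=0 t=5 v=5: → [4,8),[2,6); WM=−∞
i=1 t=6 v=1: → [6,10),[4,8); WM=−∞
i=2 t=9 v=8: → [8,12),[6,10); WM=9; [2,6) fires=1 [4,8) fires=2
i=3 t=5 v=1: DROP (t<9-0); WM=9
i=4 t=1 v=1: DROP (t<9-0); WM=9
i=5 t=9 v=8: → [8,12),[6,10); WM=9
i=6 t=12 v=1: → [12,16),[10,14); WM=9
i=7 t=10 v=2: → [10,14),[8,12); WM=9
i=8 t=12 v=2: → [12,16),[10,14); WM=12; [6,10) fires=3 [8,12) fires=3
i=9 t=9 v=7: DROP (t<12-0); WM=12
i=10 t=12 v=3: → [12,16),[10,14); WM=12
i=11 t=15 v=3: → [14,18),[12,16); WM=15; [10,14) fires=4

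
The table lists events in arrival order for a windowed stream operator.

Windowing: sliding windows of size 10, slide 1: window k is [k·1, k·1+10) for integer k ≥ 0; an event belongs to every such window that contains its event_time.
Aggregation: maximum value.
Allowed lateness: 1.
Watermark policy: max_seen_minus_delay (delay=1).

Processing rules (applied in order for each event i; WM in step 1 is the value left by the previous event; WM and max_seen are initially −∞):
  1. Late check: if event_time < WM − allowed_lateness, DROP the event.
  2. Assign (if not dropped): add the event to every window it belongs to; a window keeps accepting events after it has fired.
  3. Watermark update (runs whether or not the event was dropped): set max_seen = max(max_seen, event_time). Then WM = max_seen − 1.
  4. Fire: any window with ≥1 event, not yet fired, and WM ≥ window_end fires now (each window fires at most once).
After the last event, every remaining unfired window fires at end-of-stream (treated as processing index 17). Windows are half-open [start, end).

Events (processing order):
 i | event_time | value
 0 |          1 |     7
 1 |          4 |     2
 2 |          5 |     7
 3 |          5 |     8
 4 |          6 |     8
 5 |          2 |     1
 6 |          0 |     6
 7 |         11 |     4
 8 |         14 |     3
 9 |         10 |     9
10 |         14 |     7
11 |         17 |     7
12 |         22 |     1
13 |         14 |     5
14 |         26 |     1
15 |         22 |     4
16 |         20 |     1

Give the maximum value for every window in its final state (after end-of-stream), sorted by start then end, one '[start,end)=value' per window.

[0,10)=8 [1,11)=8 [2,12)=8 [3,13)=8 [4,14)=8 [5,15)=8 [6,16)=8 [7,17)=7 [8,18)=7 [9,19)=7 [10,20)=7 [11,21)=7 [12,22)=7 [13,23)=7 [14,24)=7 [15,25)=7 [16,26)=7 [17,27)=7 [18,28)=1 [19,29)=1 [20,30)=1 [21,31)=1 [22,32)=1 [23,33)=1 [24,34)=1 [25,35)=1 [26,36)=1

i=0 t=1 v=7: → [1,11),[0,10); WM=0
i=1 t=4 v=2: → [4,14),[3,13),[2,12),[1,11),[0,10); WM=3
i=2 t=5 v=7: → [5,15),[4,14),[3,13),[2,12),[1,11),[0,10); WM=4
i=3 t=5 v=8: → [5,15),[4,14),[3,13),[2,12),[1,11),[0,10); WM=4
i=4 t=6 v=8: → [6,16),[5,15),[4,14),[3,13),[2,12),[1,11),[0,10); WM=5
i=5 t=2 v=1: DROP (t<5-1); WM=5
i=6 t=0 v=6: DROP (t<5-1); WM=5
i=7 t=11 v=4: → [11,21),[10,20),[9,19),[8,18),[7,17),[6,16),[5,15),[4,14),[3,13),[2,12); WM=10; [0,10) fires=8
i=8 t=14 v=3: → [14,24),[13,23),[12,22),[11,21),[10,20),[9,19),[8,18),[7,17),[6,16),[5,15); WM=13; [1,11) fires=8 [2,12) fires=8 [3,13) fires=8
i=9 t=10 v=9: DROP (t<13-1); WM=13
i=10 t=14 v=7: → [14,24),[13,23),[12,22),[11,21),[10,20),[9,19),[8,18),[7,17),[6,16),[5,15); WM=13
i=11 t=17 v=7: → [17,27),[16,26),[15,25),[14,24),[13,23),[12,22),[11,21),[10,20),[9,19),[8,18); WM=16; [4,14) fires=8 [5,15) fires=8 [6,16) fires=8
i=12 t=22 v=1: → [22,32),[21,31),[20,30),[19,29),[18,28),[17,27),[16,26),[15,25),[14,24),[13,23); WM=21; [7,17) fires=7 [8,18) fires=7 [9,19) fires=7 [10,20) fires=7 [11,21) fires=7
i=13 t=14 v=5: DROP (t<21-1); WM=21
i=14 t=26 v=1: → [26,36),[25,35),[24,34),[23,33),[22,32),[21,31),[20,30),[19,29),[18,28),[17,27); WM=25; [12,22) fires=7 [13,23) fires=7 [14,24) fires=7 [15,25) fires=7
i=15 t=22 v=4: DROP (t<25-1); WM=25
i=16 t=20 v=1: DROP (t<25-1); WM=25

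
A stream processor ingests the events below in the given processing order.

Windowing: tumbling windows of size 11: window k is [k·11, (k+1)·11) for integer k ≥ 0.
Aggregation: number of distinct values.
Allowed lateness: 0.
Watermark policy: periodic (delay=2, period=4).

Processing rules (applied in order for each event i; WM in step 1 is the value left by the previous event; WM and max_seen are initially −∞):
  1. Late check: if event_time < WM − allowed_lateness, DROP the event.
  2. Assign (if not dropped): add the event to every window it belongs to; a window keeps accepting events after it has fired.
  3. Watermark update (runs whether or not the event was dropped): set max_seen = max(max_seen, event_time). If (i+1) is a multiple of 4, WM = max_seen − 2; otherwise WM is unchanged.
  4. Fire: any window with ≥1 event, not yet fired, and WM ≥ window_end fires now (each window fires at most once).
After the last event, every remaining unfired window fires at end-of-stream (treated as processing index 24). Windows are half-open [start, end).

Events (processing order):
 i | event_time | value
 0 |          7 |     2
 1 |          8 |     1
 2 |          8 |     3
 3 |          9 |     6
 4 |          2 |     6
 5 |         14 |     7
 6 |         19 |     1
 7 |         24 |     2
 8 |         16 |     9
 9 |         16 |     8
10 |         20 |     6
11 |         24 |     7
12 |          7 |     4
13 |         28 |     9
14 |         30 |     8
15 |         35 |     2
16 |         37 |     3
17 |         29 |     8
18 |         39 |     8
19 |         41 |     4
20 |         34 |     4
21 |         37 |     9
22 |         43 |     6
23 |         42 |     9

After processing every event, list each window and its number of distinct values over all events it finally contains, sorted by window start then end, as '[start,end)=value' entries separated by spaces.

[0,11)=4 [11,22)=2 [22,33)=4 [33,44)=6

i=0 t=7 v=2: → [0,11); WM=−∞
i=1 t=8 v=1: → [0,11); WM=−∞
i=2 t=8 v=3: → [0,11); WM=−∞
i=3 t=9 v=6: → [0,11); WM=7
i=4 t=2 v=6: DROP (t<7-0); WM=7
i=5 t=14 v=7: → [11,22); WM=7
i=6 t=19 v=1: → [11,22); WM=7
i=7 t=24 v=2: → [22,33); WM=22; [0,11) fires=4 [11,22) fires=2
i=8 t=16 v=9: DROP (t<22-0); WM=22
i=9 t=16 v=8: DROP (t<22-0); WM=22
i=10 t=20 v=6: DROP (t<22-0); WM=22
i=11 t=24 v=7: → [22,33); WM=22
i=12 t=7 v=4: DROP (t<22-0); WM=22
i=13 t=28 v=9: → [22,33); WM=22
i=14 t=30 v=8: → [22,33); WM=22
i=15 t=35 v=2: → [33,44); WM=33; [22,33) fires=4
i=16 t=37 v=3: → [33,44); WM=33
i=17 t=29 v=8: DROP (t<33-0); WM=33
i=18 t=39 v=8: → [33,44); WM=33
i=19 t=41 v=4: → [33,44); WM=39
i=20 t=34 v=4: DROP (t<39-0); WM=39
i=21 t=37 v=9: DROP (t<39-0); WM=39
i=22 t=43 v=6: → [33,44); WM=39
i=23 t=42 v=9: → [33,44); WM=41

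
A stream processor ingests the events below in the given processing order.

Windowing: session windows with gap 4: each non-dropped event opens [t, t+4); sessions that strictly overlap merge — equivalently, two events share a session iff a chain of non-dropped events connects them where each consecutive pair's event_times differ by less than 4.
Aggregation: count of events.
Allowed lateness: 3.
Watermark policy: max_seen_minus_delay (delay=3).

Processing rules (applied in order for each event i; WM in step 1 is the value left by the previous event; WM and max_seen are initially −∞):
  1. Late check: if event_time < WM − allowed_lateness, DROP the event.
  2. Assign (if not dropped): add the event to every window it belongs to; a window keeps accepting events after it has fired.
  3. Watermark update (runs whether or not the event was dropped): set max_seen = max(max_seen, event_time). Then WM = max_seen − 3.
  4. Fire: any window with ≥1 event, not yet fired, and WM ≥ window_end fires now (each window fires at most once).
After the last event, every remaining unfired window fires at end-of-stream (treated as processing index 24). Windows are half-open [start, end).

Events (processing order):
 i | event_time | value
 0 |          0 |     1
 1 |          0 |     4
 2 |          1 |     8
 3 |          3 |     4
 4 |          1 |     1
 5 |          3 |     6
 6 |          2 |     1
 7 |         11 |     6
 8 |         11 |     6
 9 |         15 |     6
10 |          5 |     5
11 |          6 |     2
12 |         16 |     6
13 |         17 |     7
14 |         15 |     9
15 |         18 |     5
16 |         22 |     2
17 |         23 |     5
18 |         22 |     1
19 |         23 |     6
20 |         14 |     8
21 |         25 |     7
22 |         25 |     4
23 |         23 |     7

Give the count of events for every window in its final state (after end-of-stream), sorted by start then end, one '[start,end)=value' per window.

[0,7)=7 [11,15)=2 [15,22)=5 [22,29)=7

i=0 t=0 v=1: → [0,4); WM=-3
i=1 t=0 v=4: → [0,4); WM=-3
i=2 t=1 v=8: → [0,5); WM=-2
i=3 t=3 v=4: → [0,7); WM=0
i=4 t=1 v=1: → [0,7); WM=0
i=5 t=3 v=6: → [0,7); WM=0
i=6 t=2 v=1: → [0,7); WM=0
i=7 t=11 v=6: → [11,15); WM=8
i=8 t=11 v=6: → [11,15); WM=8
i=9 t=15 v=6: → [15,19); WM=12
i=10 t=5 v=5: DROP (t<12-3); WM=12
i=11 t=6 v=2: DROP (t<12-3); WM=12
i=12 t=16 v=6: → [15,20); WM=13
i=13 t=17 v=7: → [15,21); WM=14
i=14 t=15 v=9: → [15,21); WM=14
i=15 t=18 v=5: → [15,22); WM=15
i=16 t=22 v=2: → [22,26); WM=19
i=17 t=23 v=5: → [22,27); WM=20
i=18 t=22 v=1: → [22,27); WM=20
i=19 t=23 v=6: → [22,27); WM=20
i=20 t=14 v=8: DROP (t<20-3); WM=20
i=21 t=25 v=7: → [22,29); WM=22
i=22 t=25 v=4: → [22,29); WM=22
i=23 t=23 v=7: → [22,29); WM=22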